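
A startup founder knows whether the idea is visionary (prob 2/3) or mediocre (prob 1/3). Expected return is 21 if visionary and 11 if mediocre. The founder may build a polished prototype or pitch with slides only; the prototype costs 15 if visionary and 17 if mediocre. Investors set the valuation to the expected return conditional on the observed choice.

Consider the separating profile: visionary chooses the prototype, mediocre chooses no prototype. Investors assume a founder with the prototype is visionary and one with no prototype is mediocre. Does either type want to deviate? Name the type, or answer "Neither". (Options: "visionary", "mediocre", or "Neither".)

visionary

The prototype pays 21; no prototype pays 11.
visionary: assigned the prototype, nets 21 − 15 = 6; deviating to no prototype nets 11.
mediocre: assigned no prototype, nets 11; deviating to the prototype nets 21 − 17 = 4.
The visionary type gains 5 by deviating.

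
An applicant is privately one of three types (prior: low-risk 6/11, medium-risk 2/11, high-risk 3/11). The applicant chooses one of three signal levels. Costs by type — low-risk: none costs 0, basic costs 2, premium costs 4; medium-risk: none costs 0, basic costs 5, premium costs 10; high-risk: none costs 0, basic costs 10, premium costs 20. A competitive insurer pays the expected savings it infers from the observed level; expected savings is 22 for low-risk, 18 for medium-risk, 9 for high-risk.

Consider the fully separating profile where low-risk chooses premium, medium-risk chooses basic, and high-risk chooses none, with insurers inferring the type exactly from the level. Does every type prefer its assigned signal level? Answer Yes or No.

Yes

Separating rebates: premium → 22, basic → 18, none → 9.
low-risk (assigned premium): none: 9 − 0 = 9; basic: 18 − 2 = 16; premium: 22 − 4 = 18. low-risk stays.
medium-risk (assigned basic): none: 9 − 0 = 9; basic: 18 − 5 = 13; premium: 22 − 10 = 12. medium-risk stays.
high-risk (assigned none): none: 9 − 0 = 9; basic: 18 − 10 = 8; premium: 22 − 20 = 2. high-risk stays.
Every type prefers its assigned level; separation holds.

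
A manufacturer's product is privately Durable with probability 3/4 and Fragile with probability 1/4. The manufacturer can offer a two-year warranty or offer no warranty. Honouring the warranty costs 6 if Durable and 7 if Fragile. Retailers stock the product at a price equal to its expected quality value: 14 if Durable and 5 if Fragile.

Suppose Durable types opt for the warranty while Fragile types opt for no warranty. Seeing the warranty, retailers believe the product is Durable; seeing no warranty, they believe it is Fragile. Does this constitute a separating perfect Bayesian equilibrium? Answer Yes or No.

No

Under these beliefs, the warranty earns price 14 and no warranty earns price 5.
Durable: the warranty nets 14 − 6 = 8; no warranty nets 5. Durable prefers the warranty.
Fragile: the warranty nets 14 − 7 = 7; no warranty nets 5. Fragile would deviate to the warranty.
Fragile has a profitable deviation, so the profile is not an equilibrium.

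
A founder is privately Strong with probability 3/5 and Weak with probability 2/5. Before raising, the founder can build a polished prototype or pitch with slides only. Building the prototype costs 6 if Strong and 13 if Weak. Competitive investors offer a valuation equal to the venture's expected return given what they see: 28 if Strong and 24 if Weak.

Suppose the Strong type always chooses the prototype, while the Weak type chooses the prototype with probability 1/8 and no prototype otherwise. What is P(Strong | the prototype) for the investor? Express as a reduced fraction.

P(the prototype) = (3/5)·1 + (2/5)·(1/8) = 13/20.
By Bayes' rule, P(Strong | the prototype) = (3/5) / (13/20) = 12/13.

12/13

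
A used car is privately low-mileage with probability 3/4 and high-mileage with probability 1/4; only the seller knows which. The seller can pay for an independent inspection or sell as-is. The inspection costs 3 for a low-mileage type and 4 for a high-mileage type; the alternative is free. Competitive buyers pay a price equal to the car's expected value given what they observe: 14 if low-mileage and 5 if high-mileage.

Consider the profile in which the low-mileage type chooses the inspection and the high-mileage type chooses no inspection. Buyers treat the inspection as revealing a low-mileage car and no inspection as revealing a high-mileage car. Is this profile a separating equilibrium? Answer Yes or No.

No

Under these beliefs, the inspection earns price 14 and no inspection earns price 5.
low-mileage: the inspection nets 14 − 3 = 11; no inspection nets 5. low-mileage prefers the inspection.
high-mileage: the inspection nets 14 − 4 = 10; no inspection nets 5. high-mileage would deviate to the inspection.
high-mileage has a profitable deviation, so the profile is not an equilibrium.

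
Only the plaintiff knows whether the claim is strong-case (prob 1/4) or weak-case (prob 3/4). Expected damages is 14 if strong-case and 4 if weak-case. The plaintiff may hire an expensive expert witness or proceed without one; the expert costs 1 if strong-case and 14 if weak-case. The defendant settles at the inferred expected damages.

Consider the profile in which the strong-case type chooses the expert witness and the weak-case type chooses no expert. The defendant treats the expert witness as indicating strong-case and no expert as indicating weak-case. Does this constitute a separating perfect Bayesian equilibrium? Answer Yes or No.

Under these beliefs, the expert witness earns settlement 14 and no expert earns settlement 4.
strong-case: the expert witness nets 14 − 1 = 13; no expert nets 4. strong-case prefers the expert witness.
weak-case: the expert witness nets 14 − 14 = 0; no expert nets 4. weak-case prefers no expert.
Neither type deviates, so the separating profile is an equilibrium.

Yes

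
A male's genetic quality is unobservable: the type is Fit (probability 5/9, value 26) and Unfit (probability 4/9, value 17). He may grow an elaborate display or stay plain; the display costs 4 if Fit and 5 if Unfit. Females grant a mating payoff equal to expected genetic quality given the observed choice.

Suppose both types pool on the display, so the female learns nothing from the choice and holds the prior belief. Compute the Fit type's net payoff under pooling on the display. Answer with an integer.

Pooled mating payoff = 5/9·26 + 4/9·17 = 22.
Fit pays cost 4 for the display, so net payoff = 22 − 4 = 18.

18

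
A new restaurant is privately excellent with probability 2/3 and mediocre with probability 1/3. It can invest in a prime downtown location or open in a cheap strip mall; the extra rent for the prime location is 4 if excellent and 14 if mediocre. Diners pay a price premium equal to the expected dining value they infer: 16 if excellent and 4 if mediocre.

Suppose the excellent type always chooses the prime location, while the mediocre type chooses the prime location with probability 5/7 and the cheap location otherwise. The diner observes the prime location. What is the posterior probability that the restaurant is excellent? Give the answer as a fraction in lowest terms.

P(the prime location) = (2/3)·1 + (1/3)·(5/7) = 19/21.
By Bayes' rule, P(excellent | the prime location) = (2/3) / (19/21) = 14/19.

14/19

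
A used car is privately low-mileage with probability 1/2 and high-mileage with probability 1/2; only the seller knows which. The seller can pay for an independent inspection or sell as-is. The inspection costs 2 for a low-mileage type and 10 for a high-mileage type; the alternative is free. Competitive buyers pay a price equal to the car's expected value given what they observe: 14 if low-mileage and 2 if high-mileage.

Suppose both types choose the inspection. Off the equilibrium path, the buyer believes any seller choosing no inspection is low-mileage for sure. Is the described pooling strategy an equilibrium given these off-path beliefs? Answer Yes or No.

On path, the buyer holds the prior and pays 1/2·14 + 1/2·2 = 8. Off path (no inspection), believing low-mileage, it pays 14.
low-mileage: the inspection nets 8 − 2 = 6; no inspection nets 14. low-mileage would deviate.
high-mileage: the inspection nets 8 − 10 = -2; no inspection nets 14. high-mileage would deviate.
A type deviates, so pooling fails.

No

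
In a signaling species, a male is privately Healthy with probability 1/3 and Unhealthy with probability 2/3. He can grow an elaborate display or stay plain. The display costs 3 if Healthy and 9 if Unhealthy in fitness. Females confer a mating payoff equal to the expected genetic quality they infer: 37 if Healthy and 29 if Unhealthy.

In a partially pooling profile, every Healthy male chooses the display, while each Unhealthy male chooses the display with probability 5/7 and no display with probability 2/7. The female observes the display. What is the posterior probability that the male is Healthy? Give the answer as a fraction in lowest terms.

7/17

P(the display) = (1/3)·1 + (2/3)·(5/7) = 17/21.
By Bayes' rule, P(Healthy | the display) = (1/3) / (17/21) = 7/17.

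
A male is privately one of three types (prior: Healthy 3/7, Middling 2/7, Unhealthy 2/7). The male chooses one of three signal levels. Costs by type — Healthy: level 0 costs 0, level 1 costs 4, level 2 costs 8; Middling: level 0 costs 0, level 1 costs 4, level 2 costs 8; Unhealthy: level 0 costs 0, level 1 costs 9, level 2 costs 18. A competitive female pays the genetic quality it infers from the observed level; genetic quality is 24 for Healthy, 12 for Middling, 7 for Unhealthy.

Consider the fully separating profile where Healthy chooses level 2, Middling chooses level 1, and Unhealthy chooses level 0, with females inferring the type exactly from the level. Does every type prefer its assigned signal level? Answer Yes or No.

No

Separating mating payoffs: level 2 → 24, level 1 → 12, level 0 → 7.
Healthy (assigned level 2): level 0: 7 − 0 = 7; level 1: 12 − 4 = 8; level 2: 24 − 8 = 16. Healthy stays.
Middling (assigned level 1): level 0: 7 − 0 = 7; level 1: 12 − 4 = 8; level 2: 24 − 8 = 16. Middling prefers level 2.
Unhealthy (assigned level 0): level 0: 7 − 0 = 7; level 1: 12 − 9 = 3; level 2: 24 − 18 = 6. Unhealthy stays.
At least one type deviates; the separating profile fails.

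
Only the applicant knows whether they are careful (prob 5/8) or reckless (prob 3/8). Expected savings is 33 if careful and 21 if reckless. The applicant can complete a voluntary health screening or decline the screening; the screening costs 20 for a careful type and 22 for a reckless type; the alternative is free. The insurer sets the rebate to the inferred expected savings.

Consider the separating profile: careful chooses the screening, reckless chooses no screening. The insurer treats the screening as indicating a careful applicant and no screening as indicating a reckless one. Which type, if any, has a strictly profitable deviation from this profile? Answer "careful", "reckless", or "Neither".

careful

The screening pays 33; no screening pays 21.
careful: assigned the screening, nets 33 − 20 = 13; deviating to no screening nets 21.
reckless: assigned no screening, nets 21; deviating to the screening nets 33 − 22 = 11.
The careful type gains 8 by deviating.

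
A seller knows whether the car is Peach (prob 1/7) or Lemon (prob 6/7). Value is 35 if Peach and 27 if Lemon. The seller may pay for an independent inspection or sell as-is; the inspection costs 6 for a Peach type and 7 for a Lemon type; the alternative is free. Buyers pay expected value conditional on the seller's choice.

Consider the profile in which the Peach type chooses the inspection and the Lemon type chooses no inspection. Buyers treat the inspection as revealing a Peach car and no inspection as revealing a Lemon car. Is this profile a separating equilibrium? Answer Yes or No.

No

Under these beliefs, the inspection earns price 35 and no inspection earns price 27.
Peach: the inspection nets 35 − 6 = 29; no inspection nets 27. Peach prefers the inspection.
Lemon: the inspection nets 35 − 7 = 28; no inspection nets 27. Lemon would deviate to the inspection.
Lemon has a profitable deviation, so the profile is not an equilibrium.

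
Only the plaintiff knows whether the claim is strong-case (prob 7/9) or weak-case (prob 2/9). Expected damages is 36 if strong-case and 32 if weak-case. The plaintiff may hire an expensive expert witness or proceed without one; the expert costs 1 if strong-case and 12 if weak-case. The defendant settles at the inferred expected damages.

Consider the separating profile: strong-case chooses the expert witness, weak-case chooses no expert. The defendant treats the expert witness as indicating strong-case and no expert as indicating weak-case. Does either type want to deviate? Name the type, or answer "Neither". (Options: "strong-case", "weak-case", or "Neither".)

The expert witness pays 36; no expert pays 32.
strong-case: assigned the expert witness, nets 36 − 1 = 35; deviating to no expert nets 32.
weak-case: assigned no expert, nets 32; deviating to the expert witness nets 36 − 12 = 24.
Both types strictly prefer their assigned action; no profitable deviation.

Neither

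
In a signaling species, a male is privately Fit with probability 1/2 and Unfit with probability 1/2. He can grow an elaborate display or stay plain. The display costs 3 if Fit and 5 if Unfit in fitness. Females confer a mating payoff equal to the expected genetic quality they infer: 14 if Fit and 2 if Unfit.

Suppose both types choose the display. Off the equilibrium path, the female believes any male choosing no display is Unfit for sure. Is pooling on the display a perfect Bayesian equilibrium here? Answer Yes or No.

Yes

On path, the female holds the prior and pays 1/2·14 + 1/2·2 = 8. Off path (no display), believing Unfit, it pays 2.
Fit: the display nets 8 − 3 = 5; no display nets 2. Fit stays.
Unfit: the display nets 8 − 5 = 3; no display nets 2. Unfit stays.
No type deviates, so pooling is sustained.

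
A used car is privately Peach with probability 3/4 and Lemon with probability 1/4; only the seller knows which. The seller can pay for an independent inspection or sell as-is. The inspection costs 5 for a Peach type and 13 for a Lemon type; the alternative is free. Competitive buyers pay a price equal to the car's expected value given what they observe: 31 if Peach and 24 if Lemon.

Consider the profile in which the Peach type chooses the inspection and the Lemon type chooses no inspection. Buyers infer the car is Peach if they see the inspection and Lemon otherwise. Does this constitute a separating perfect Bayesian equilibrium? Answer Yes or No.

Under these beliefs, the inspection earns price 31 and no inspection earns price 24.
Peach: the inspection nets 31 − 5 = 26; no inspection nets 24. Peach prefers the inspection.
Lemon: the inspection nets 31 − 13 = 18; no inspection nets 24. Lemon prefers no inspection.
Neither type deviates, so the separating profile is an equilibrium.

Yes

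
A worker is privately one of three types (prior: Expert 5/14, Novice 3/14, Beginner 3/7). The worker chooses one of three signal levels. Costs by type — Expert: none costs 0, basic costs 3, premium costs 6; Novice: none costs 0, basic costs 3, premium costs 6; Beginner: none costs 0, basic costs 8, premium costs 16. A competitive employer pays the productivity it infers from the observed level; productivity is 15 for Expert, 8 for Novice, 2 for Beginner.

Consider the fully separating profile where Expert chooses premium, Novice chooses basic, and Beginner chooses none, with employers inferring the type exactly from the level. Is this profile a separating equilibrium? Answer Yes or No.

Separating wages: premium → 15, basic → 8, none → 2.
Expert (assigned premium): none: 2 − 0 = 2; basic: 8 − 3 = 5; premium: 15 − 6 = 9. Expert stays.
Novice (assigned basic): none: 2 − 0 = 2; basic: 8 − 3 = 5; premium: 15 − 6 = 9. Novice prefers premium.
Beginner (assigned none): none: 2 − 0 = 2; basic: 8 − 8 = 0; premium: 15 − 16 = -1. Beginner stays.
At least one type deviates; the separating profile fails.

No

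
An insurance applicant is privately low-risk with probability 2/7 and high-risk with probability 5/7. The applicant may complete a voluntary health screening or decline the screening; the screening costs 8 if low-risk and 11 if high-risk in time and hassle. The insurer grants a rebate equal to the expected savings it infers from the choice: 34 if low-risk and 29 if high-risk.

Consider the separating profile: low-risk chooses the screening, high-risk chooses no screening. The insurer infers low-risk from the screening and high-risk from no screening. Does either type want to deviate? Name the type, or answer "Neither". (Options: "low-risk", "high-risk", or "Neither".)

The screening pays 34; no screening pays 29.
low-risk: assigned the screening, nets 34 − 8 = 26; deviating to no screening nets 29.
high-risk: assigned no screening, nets 29; deviating to the screening nets 34 − 11 = 23.
The low-risk type gains 3 by deviating.

low-risk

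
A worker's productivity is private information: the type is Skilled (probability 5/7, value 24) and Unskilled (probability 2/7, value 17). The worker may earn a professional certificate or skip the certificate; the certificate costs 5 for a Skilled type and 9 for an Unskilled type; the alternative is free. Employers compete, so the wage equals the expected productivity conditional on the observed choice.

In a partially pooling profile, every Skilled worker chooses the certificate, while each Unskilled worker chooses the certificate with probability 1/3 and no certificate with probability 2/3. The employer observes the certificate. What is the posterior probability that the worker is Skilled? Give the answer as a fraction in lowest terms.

15/17

P(the certificate) = (5/7)·1 + (2/7)·(1/3) = 17/21.
By Bayes' rule, P(Skilled | the certificate) = (5/7) / (17/21) = 15/17.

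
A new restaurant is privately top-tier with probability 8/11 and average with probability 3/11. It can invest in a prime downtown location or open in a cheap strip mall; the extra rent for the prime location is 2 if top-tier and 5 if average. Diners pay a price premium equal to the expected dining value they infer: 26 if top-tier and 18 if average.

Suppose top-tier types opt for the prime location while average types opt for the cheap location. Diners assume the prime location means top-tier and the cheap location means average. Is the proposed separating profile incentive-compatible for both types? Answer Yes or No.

Under these beliefs, the prime location earns price premium 26 and the cheap location earns price premium 18.
top-tier: the prime location nets 26 − 2 = 24; the cheap location nets 18. top-tier prefers the prime location.
average: the prime location nets 26 − 5 = 21; the cheap location nets 18. average would deviate to the prime location.
average has a profitable deviation, so the profile is not an equilibrium.

No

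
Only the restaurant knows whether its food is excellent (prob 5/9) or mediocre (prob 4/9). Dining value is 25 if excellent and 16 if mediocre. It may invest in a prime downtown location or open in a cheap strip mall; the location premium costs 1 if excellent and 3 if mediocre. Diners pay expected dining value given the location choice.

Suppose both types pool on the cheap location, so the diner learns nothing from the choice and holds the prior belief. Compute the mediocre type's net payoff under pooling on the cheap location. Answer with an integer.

Pooled price premium = 5/9·25 + 4/9·16 = 21.
mediocre pays no cost for the cheap location, so net payoff = 21.

21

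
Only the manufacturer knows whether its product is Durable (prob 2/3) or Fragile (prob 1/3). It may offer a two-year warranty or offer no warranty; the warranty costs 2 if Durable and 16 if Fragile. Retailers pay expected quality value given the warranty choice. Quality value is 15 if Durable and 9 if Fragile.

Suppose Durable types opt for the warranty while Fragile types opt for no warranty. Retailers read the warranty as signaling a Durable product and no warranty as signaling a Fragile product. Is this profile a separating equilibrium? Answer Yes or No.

Yes

Under these beliefs, the warranty earns price 15 and no warranty earns price 9.
Durable: the warranty nets 15 − 2 = 13; no warranty nets 9. Durable prefers the warranty.
Fragile: the warranty nets 15 − 16 = -1; no warranty nets 9. Fragile prefers no warranty.
Neither type deviates, so the separating profile is an equilibrium.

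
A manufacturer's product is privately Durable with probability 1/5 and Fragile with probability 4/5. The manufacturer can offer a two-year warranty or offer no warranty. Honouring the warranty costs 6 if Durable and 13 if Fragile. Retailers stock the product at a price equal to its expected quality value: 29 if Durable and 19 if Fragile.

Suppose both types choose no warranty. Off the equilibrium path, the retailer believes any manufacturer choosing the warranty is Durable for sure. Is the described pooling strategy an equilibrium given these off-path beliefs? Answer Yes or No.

On path, the retailer holds the prior and pays 1/5·29 + 4/5·19 = 21. Off path (the warranty), believing Durable, it pays 29.
Durable: no warranty nets 21; the warranty nets 29 − 6 = 23. Durable would deviate.
Fragile: no warranty nets 21; the warranty nets 29 − 13 = 16. Fragile stays.
A type deviates, so pooling fails.

No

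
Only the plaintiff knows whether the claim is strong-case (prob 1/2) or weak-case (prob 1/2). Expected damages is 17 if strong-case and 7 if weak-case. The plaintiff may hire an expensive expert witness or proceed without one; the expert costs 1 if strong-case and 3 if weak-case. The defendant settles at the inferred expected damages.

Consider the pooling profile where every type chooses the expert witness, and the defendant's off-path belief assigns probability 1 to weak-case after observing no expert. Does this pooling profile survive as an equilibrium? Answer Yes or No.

Yes

On path, the defendant holds the prior and pays 1/2·17 + 1/2·7 = 12. Off path (no expert), believing weak-case, it pays 7.
strong-case: the expert witness nets 12 − 1 = 11; no expert nets 7. strong-case stays.
weak-case: the expert witness nets 12 − 3 = 9; no expert nets 7. weak-case stays.
No type deviates, so pooling is sustained.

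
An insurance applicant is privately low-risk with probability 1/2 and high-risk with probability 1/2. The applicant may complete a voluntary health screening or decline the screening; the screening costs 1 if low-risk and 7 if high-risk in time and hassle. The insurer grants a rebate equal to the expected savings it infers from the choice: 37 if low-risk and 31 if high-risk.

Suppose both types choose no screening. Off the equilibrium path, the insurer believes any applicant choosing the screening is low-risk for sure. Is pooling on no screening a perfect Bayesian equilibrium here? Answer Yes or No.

No

On path, the insurer holds the prior and pays 1/2·37 + 1/2·31 = 34. Off path (the screening), believing low-risk, it pays 37.
low-risk: no screening nets 34; the screening nets 37 − 1 = 36. low-risk would deviate.
high-risk: no screening nets 34; the screening nets 37 − 7 = 30. high-risk stays.
A type deviates, so pooling fails.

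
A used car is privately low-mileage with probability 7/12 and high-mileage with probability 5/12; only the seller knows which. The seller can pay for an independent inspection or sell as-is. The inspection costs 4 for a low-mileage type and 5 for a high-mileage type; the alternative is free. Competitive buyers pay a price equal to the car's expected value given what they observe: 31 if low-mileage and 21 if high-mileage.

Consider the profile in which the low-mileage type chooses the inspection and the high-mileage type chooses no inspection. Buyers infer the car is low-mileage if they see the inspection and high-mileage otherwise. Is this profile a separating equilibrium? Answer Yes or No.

No

Under these beliefs, the inspection earns price 31 and no inspection earns price 21.
low-mileage: the inspection nets 31 − 4 = 27; no inspection nets 21. low-mileage prefers the inspection.
high-mileage: the inspection nets 31 − 5 = 26; no inspection nets 21. high-mileage would deviate to the inspection.
high-mileage has a profitable deviation, so the profile is not an equilibrium.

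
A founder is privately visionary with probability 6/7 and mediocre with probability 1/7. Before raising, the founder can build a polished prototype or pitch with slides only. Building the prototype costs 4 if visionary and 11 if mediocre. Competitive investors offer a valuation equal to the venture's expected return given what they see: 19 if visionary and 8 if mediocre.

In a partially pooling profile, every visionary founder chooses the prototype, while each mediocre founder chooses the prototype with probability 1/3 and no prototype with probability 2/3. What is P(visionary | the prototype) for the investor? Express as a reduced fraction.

18/19

P(the prototype) = (6/7)·1 + (1/7)·(1/3) = 19/21.
By Bayes' rule, P(visionary | the prototype) = (6/7) / (19/21) = 18/19.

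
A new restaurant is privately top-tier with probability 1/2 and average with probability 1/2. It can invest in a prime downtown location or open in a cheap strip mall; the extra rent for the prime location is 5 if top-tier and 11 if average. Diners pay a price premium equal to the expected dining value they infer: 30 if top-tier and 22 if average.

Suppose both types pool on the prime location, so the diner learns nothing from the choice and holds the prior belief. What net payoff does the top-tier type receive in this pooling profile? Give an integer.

21

Pooled price premium = 1/2·30 + 1/2·22 = 26.
top-tier pays cost 5 for the prime location, so net payoff = 26 − 5 = 21.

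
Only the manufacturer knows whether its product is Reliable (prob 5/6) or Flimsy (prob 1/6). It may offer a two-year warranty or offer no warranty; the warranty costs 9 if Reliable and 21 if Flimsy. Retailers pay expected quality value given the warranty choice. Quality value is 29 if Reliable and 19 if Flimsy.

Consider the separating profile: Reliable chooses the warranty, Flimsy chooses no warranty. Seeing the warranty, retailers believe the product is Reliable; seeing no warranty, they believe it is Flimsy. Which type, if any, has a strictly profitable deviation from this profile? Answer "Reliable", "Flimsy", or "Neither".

The warranty pays 29; no warranty pays 19.
Reliable: assigned the warranty, nets 29 − 9 = 20; deviating to no warranty nets 19.
Flimsy: assigned no warranty, nets 19; deviating to the warranty nets 29 − 21 = 8.
Both types strictly prefer their assigned action; no profitable deviation.

Neither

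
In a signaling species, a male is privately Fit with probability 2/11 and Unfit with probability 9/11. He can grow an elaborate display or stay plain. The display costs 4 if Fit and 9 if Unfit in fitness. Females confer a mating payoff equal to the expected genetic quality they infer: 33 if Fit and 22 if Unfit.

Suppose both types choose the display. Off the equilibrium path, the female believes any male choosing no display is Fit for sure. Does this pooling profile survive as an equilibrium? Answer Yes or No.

No

On path, the female holds the prior and pays 2/11·33 + 9/11·22 = 24. Off path (no display), believing Fit, it pays 33.
Fit: the display nets 24 − 4 = 20; no display nets 33. Fit would deviate.
Unfit: the display nets 24 − 9 = 15; no display nets 33. Unfit would deviate.
A type deviates, so pooling fails.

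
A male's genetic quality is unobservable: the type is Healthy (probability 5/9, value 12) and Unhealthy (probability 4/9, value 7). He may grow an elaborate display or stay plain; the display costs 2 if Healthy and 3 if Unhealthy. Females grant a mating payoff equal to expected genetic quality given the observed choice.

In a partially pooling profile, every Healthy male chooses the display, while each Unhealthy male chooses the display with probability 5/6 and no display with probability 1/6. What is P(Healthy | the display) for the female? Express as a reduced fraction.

3/5

P(the display) = (5/9)·1 + (4/9)·(5/6) = 25/27.
By Bayes' rule, P(Healthy | the display) = (5/9) / (25/27) = 3/5.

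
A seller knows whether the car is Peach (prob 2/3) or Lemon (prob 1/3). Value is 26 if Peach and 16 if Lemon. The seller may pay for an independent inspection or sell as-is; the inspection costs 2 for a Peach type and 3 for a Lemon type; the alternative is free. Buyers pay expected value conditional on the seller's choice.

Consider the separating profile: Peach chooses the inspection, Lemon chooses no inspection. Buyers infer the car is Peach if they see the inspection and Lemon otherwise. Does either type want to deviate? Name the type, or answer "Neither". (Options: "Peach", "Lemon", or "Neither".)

Lemon

The inspection pays 26; no inspection pays 16.
Peach: assigned the inspection, nets 26 − 2 = 24; deviating to no inspection nets 16.
Lemon: assigned no inspection, nets 16; deviating to the inspection nets 26 − 3 = 23.
The Lemon type gains 7 by deviating.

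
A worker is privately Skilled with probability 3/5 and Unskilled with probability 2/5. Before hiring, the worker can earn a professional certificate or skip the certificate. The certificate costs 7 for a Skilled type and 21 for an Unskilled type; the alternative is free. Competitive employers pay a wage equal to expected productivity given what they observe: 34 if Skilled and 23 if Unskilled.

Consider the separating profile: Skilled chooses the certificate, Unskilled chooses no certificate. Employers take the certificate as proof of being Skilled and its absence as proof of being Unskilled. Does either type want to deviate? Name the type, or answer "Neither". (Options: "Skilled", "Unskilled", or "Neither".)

Neither

The certificate pays 34; no certificate pays 23.
Skilled: assigned the certificate, nets 34 − 7 = 27; deviating to no certificate nets 23.
Unskilled: assigned no certificate, nets 23; deviating to the certificate nets 34 − 21 = 13.
Both types strictly prefer their assigned action; no profitable deviation.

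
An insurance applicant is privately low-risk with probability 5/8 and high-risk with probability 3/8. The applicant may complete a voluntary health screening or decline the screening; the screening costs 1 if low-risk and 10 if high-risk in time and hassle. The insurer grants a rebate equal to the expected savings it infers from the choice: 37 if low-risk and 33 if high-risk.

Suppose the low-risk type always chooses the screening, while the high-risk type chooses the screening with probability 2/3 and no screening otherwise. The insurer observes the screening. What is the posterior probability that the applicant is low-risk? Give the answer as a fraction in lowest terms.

5/7

P(the screening) = (5/8)·1 + (3/8)·(2/3) = 7/8.
By Bayes' rule, P(low-risk | the screening) = (5/8) / (7/8) = 5/7.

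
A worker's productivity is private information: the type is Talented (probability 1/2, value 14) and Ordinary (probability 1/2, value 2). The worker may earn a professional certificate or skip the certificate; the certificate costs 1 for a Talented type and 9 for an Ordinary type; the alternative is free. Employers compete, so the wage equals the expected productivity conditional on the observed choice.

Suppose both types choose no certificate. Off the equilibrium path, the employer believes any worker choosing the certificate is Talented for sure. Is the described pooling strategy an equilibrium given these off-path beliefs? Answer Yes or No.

No

On path, the employer holds the prior and pays 1/2·14 + 1/2·2 = 8. Off path (the certificate), believing Talented, it pays 14.
Talented: no certificate nets 8; the certificate nets 14 − 1 = 13. Talented would deviate.
Ordinary: no certificate nets 8; the certificate nets 14 − 9 = 5. Ordinary stays.
A type deviates, so pooling fails.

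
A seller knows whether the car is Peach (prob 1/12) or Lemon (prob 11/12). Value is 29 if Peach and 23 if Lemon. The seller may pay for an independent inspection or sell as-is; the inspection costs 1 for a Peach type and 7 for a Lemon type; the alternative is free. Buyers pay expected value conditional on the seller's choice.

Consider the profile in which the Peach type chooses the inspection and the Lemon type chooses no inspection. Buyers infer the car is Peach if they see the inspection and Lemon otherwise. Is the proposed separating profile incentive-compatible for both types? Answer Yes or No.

Yes

Under these beliefs, the inspection earns price 29 and no inspection earns price 23.
Peach: the inspection nets 29 − 1 = 28; no inspection nets 23. Peach prefers the inspection.
Lemon: the inspection nets 29 − 7 = 22; no inspection nets 23. Lemon prefers no inspection.
Neither type deviates, so the separating profile is an equilibrium.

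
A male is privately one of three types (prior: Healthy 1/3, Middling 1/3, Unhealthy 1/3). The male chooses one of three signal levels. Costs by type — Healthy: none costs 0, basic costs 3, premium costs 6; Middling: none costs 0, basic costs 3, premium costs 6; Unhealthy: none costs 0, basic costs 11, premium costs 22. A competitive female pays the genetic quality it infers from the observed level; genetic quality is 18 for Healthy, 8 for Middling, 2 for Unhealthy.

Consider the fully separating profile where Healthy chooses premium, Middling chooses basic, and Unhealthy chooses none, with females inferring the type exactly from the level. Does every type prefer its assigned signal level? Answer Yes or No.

No

Separating mating payoffs: premium → 18, basic → 8, none → 2.
Healthy (assigned premium): none: 2 − 0 = 2; basic: 8 − 3 = 5; premium: 18 − 6 = 12. Healthy stays.
Middling (assigned basic): none: 2 − 0 = 2; basic: 8 − 3 = 5; premium: 18 − 6 = 12. Middling prefers premium.
Unhealthy (assigned none): none: 2 − 0 = 2; basic: 8 − 11 = -3; premium: 18 − 22 = -4. Unhealthy stays.
At least one type deviates; the separating profile fails.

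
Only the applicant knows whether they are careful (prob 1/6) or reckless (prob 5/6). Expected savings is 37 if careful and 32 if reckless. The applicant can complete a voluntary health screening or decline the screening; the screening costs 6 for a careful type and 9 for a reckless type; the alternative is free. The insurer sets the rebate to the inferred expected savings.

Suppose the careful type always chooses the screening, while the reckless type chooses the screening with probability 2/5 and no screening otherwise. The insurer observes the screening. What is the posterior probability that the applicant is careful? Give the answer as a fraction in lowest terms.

1/3

P(the screening) = (1/6)·1 + (5/6)·(2/5) = 1/2.
By Bayes' rule, P(careful | the screening) = (1/6) / (1/2) = 1/3.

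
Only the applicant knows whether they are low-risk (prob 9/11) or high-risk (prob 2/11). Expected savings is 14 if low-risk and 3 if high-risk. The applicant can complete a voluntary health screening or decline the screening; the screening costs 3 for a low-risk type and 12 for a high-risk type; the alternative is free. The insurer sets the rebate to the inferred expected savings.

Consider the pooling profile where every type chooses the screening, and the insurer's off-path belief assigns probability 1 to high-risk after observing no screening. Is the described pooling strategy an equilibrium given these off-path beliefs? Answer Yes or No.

No

On path, the insurer holds the prior and pays 9/11·14 + 2/11·3 = 12. Off path (no screening), believing high-risk, it pays 3.
low-risk: the screening nets 12 − 3 = 9; no screening nets 3. low-risk stays.
high-risk: the screening nets 12 − 12 = 0; no screening nets 3. high-risk would deviate.
A type deviates, so pooling fails.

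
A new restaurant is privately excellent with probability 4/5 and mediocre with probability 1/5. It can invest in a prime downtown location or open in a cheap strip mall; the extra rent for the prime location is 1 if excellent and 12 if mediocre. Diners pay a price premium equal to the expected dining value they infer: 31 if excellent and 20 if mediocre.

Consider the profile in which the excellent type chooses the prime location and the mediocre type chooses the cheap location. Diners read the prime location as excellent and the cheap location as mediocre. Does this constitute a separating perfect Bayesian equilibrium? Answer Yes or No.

Yes

Under these beliefs, the prime location earns price premium 31 and the cheap location earns price premium 20.
excellent: the prime location nets 31 − 1 = 30; the cheap location nets 20. excellent prefers the prime location.
mediocre: the prime location nets 31 − 12 = 19; the cheap location nets 20. mediocre prefers the cheap location.
Neither type deviates, so the separating profile is an equilibrium.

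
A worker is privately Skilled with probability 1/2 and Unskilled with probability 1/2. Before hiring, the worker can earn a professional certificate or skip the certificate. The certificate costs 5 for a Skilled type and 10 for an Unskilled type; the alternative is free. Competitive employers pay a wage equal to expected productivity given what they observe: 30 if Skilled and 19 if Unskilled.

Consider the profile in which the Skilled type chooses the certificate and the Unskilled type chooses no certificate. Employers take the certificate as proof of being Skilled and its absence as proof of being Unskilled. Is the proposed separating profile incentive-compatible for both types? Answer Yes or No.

Under these beliefs, the certificate earns wage 30 and no certificate earns wage 19.
Skilled: the certificate nets 30 − 5 = 25; no certificate nets 19. Skilled prefers the certificate.
Unskilled: the certificate nets 30 − 10 = 20; no certificate nets 19. Unskilled would deviate to the certificate.
Unskilled has a profitable deviation, so the profile is not an equilibrium.

No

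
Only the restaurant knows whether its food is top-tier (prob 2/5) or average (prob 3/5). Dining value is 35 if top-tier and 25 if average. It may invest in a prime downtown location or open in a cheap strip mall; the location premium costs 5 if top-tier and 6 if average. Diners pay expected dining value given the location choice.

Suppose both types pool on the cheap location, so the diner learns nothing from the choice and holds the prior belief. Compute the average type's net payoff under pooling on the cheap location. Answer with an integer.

Pooled price premium = 2/5·35 + 3/5·25 = 29.
average pays no cost for the cheap location, so net payoff = 29.

29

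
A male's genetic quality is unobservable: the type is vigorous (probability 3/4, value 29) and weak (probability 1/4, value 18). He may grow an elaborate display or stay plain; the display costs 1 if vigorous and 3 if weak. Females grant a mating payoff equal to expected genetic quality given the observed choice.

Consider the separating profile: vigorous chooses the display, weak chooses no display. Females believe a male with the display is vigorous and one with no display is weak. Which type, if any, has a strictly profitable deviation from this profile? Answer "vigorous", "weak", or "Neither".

The display pays 29; no display pays 18.
vigorous: assigned the display, nets 29 − 1 = 28; deviating to no display nets 18.
weak: assigned no display, nets 18; deviating to the display nets 29 − 3 = 26.
The weak type gains 8 by deviating.

weak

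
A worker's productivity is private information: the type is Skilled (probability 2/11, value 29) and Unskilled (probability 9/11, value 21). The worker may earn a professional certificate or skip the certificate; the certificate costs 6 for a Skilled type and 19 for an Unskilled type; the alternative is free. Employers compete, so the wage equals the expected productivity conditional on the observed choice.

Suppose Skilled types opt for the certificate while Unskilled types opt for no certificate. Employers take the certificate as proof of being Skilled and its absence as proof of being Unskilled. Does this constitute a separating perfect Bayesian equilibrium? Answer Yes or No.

Yes

Under these beliefs, the certificate earns wage 29 and no certificate earns wage 21.
Skilled: the certificate nets 29 − 6 = 23; no certificate nets 21. Skilled prefers the certificate.
Unskilled: the certificate nets 29 − 19 = 10; no certificate nets 21. Unskilled prefers no certificate.
Neither type deviates, so the separating profile is an equilibrium.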